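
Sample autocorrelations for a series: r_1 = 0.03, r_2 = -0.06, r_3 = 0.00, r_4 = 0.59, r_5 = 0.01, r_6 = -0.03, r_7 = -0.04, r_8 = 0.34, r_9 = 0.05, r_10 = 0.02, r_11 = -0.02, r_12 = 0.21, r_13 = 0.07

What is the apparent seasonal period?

The largest autocorrelation is r_4 = 0.59, with weaker echoes at lags 8 (0.34) and 12 (0.21); the remaining lags stay at or below 0.07.
The dominant spike at lag 4 indicates a seasonal period of 4.

4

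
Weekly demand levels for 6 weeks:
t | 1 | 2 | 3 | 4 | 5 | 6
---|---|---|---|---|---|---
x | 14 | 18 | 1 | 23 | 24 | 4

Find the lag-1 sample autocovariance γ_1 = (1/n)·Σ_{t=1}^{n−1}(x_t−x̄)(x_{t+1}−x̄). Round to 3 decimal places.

Mean x̄ = (14 + 18 + 1 + 23 + 24 + 4)/6 = 14.0000
Σ_{t=1}^{5}(x_t−x̄)(x_{t+1}−x̄) = -179.0000
γ_1 = -179.0000 / 6 = -29.833

-29.833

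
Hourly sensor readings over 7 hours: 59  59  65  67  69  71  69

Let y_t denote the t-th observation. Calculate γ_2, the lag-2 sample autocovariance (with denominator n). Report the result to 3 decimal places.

Mean ȳ = (59 + 59 + 65 + 67 + 69 + 71 + 69)/7 = 65.5714
Deviations: -6.5714, -6.5714, -0.5714, 1.4286, 3.4286, 5.4286, 3.4286
Σ_{t=1}^{5}(y_t−ȳ)(y_{t+2}−ȳ) = 11.9184
γ_2 = 11.9184 / 7 = 1.703

1.703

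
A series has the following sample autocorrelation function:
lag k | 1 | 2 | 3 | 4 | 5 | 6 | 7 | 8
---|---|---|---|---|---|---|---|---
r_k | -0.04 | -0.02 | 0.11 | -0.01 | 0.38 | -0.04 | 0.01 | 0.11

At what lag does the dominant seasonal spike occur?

5

The largest autocorrelation is r_5 = 0.38; the remaining lags stay at or below 0.11.
The dominant spike at lag 5 indicates a seasonal period of 5.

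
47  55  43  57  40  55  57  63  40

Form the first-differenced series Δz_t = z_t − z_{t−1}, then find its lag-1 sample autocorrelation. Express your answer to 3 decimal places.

-0.572

First differences Δz: 8, -12, 14, -17, 15, 2, 6, -23
Mean of differences = -0.8750
Numerator Σ(Δz_t−Δz̄)(Δz_{t+1}−Δz̄) = -846.7656
Denominator Σ(Δz_t−Δz̄)² = 1480.8750
r_1(Δz) = -846.7656 / 1480.8750 = -0.572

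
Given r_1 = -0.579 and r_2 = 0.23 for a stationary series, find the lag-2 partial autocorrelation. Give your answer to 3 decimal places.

φ_{22} = (r_2 − r_1²) / (1 − r_1²)
r_1² = (-0.579)² = 0.335241
Numerator = 0.23 − 0.3352 = -0.1052; denominator = 1 − 0.3352 = 0.6648
φ_{22} = -0.1052 / 0.6648 = -0.158

-0.158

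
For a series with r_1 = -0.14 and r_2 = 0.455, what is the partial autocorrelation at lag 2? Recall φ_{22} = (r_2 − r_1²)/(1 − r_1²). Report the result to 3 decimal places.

0.444

φ_{22} = (r_2 − r_1²) / (1 − r_1²)
r_1² = (-0.14)² = 0.0196
Numerator = 0.455 − 0.0196 = 0.4354; denominator = 1 − 0.0196 = 0.9804
φ_{22} = 0.4354 / 0.9804 = 0.444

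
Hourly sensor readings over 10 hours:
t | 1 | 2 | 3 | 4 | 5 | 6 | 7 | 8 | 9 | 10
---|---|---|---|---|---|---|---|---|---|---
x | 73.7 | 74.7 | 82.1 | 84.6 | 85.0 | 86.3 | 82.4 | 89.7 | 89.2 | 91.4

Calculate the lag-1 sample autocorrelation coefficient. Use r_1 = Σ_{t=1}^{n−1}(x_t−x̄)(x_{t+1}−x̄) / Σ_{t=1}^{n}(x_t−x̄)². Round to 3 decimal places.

Mean x̄ = (73.7 + 74.7 + 82.1 + 84.6 + 85.0 + 86.3 + 82.4 + 89.7 + 89.2 + 91.4)/10 = 83.9100
Numerator Σ_{t=1}^{9}(x_t−x̄)(x_{t+1}−x̄) = 170.7119
Denominator Σ(x_t−x̄)² = 319.6090
r_1 = 170.7119 / 319.6090 = 0.534

0.534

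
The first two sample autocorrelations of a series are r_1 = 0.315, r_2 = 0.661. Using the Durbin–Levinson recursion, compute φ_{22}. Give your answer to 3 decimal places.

0.624

φ_{22} = (r_2 − r_1²) / (1 − r_1²)
r_1² = (0.315)² = 0.099225
Numerator = 0.661 − 0.0992 = 0.5618; denominator = 1 − 0.0992 = 0.9008
φ_{22} = 0.5618 / 0.9008 = 0.624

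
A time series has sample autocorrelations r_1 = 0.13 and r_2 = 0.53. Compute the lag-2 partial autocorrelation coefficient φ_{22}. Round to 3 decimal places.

φ_{22} = (r_2 − r_1²) / (1 − r_1²)
r_1² = (0.13)² = 0.0169
Numerator = 0.53 − 0.0169 = 0.5131; denominator = 1 − 0.0169 = 0.9831
φ_{22} = 0.5131 / 0.9831 = 0.522

0.522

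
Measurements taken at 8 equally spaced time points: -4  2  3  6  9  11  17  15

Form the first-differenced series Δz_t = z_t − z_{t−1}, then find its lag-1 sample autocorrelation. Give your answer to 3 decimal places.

First differences Δz: 6, 1, 3, 3, 2, 6, -2
Mean of differences = 2.7143
Numerator Σ(Δz_t−Δz̄)(Δz_{t+1}−Δz̄) = -24.0816
Denominator Σ(Δz_t−Δz̄)² = 47.4286
r_1(Δz) = -24.0816 / 47.4286 = -0.508

-0.508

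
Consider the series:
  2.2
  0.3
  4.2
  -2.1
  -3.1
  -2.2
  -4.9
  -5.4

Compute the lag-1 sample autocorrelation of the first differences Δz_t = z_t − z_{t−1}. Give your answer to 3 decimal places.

-0.579

First differences Δz: -1.9, 3.9, -6.3, -1.0, 0.9, -2.7, -0.5
Mean of differences = -1.0857
Numerator Σ(Δz_t−Δz̄)(Δz_{t+1}−Δz̄) = -34.4845
Denominator Σ(Δz_t−Δz̄)² = 59.6086
r_1(Δz) = -34.4845 / 59.6086 = -0.579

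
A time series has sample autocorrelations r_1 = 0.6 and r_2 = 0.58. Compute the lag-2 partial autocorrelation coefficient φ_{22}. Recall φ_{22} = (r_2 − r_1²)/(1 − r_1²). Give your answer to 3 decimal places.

0.344

φ_{22} = (r_2 − r_1²) / (1 − r_1²)
r_1² = (0.6)² = 0.36
Numerator = 0.58 − 0.3600 = 0.2200; denominator = 1 − 0.3600 = 0.6400
φ_{22} = 0.2200 / 0.6400 = 0.344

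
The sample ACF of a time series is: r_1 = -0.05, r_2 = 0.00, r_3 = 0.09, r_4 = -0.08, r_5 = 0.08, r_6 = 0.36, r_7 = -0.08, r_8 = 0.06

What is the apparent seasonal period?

The largest autocorrelation is r_6 = 0.36; the remaining lags stay at or below 0.09.
The dominant spike at lag 6 indicates a seasonal period of 6.

6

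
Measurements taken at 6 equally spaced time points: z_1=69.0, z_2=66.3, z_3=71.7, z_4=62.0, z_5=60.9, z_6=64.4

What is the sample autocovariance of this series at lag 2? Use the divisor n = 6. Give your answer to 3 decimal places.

-1.075

Mean z̄ = (69.0 + 66.3 + 71.7 + 62.0 + 60.9 + 64.4)/6 = 65.7167
Deviations: 3.2833, 0.5833, 5.9833, -3.7167, -4.8167, -1.3167
Σ_{t=1}^{4}(z_t−z̄)(z_{t+2}−z̄) = -6.4489
γ_2 = -6.4489 / 6 = -1.075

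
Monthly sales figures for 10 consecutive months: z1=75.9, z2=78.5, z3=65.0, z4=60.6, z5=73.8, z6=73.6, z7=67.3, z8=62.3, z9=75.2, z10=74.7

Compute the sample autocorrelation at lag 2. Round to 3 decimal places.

Mean z̄ = (75.9 + 78.5 + 65.0 + 60.6 + 73.8 + 73.6 + 67.3 + 62.3 + 75.2 + 74.7)/10 = 70.6900
Numerator Σ_{t=1}^{8}(z_t−z̄)(z_{t+2}−z̄) = -239.3962
Denominator Σ(z_t−z̄)² = 358.7690
r_2 = -239.3962 / 358.7690 = -0.667

-0.667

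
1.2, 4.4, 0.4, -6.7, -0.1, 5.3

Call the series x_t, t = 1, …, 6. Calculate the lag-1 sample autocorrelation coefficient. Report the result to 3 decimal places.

0.060

Mean x̄ = (1.2 + 4.4 + 0.4 − 6.7 − 0.1 + 5.3)/6 = 0.7500
Deviations from mean: 0.4500, 3.6500, -0.3500, -7.4500, -0.8500, 4.5500
Σ(x_t−x̄)(x_{t+1}−x̄) = (1.6425) + (-1.2775) + (2.6075) + (6.3325) + (-3.8675) = 5.4375
Denominator Σ(x_t−x̄)² = 90.5750
r_1 = 5.4375 / 90.5750 = 0.060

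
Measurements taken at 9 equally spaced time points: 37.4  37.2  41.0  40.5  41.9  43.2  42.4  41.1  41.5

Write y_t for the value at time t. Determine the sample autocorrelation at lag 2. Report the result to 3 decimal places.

Mean ȳ = (37.4 + 37.2 + 41.0 + 40.5 + 41.9 + 43.2 + 42.4 + 41.1 + 41.5)/9 = 40.6889
Σ(y_t−ȳ)(y_{t+2}−ȳ) = (-1.0232) + (0.6590) + (0.3768) + (-0.4743) + (2.0723) + (1.0323) + (1.3879) = 4.0309
Denominator Σ(y_t−ȳ)² = 34.6489
r_2 = 4.0309 / 34.6489 = 0.116

0.116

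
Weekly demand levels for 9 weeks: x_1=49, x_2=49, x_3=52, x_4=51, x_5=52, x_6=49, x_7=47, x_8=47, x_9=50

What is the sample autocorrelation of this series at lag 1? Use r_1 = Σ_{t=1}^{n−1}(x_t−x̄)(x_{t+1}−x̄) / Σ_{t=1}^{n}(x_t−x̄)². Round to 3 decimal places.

Mean x̄ = (49 + 49 + 52 + 51 + 52 + 49 + 47 + 47 + 50)/9 = 49.5556
Numerator Σ_{t=1}^{8}(x_t−x̄)(x_{t+1}−x̄) = 11.4691
Denominator Σ(x_t−x̄)² = 28.2222
r_1 = 11.4691 / 28.2222 = 0.406

0.406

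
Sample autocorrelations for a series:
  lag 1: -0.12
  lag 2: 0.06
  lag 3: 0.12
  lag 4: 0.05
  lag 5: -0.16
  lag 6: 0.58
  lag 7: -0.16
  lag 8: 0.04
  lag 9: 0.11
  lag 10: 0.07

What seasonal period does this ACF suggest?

6

The largest autocorrelation is r_6 = 0.58; the remaining lags stay at or below 0.12.
The dominant spike at lag 6 indicates a seasonal period of 6.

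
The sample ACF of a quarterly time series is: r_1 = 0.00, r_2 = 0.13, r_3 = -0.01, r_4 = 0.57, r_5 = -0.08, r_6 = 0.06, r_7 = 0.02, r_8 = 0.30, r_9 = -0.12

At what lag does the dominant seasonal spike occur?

The largest autocorrelation is r_4 = 0.57, with a weaker echo at lag 8 (0.30); the remaining lags stay at or below 0.13.
The dominant spike at lag 4 indicates a seasonal period of 4.

4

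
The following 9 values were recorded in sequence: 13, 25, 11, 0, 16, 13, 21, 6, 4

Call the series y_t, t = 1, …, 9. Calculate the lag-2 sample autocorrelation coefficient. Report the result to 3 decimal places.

Mean ȳ = (13 + 25 + 11 + 0 + 16 + 13 + 21 + 6 + 4)/9 = 12.1111
Numerator Σ_{t=1}^{7}(y_t−ȳ)(y_{t+2}−ȳ) = -215.1358
Denominator Σ(y_t−ȳ)² = 512.8889
r_2 = -215.1358 / 512.8889 = -0.419

-0.419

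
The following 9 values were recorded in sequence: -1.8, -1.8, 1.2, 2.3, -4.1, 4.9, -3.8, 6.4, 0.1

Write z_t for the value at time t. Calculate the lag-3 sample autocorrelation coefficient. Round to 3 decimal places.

-0.249

Mean z̄ = (-1.8 − 1.8 + 1.2 + 2.3 − 4.1 + 4.9 − 3.8 + 6.4 + 0.1)/9 = 0.3778
Σ(z_t−z̄)(z_{t+3}−z̄) = (-4.1862) + (9.7516) + (3.7183) + (-8.0306) + (-26.9662) + (-1.2562) = -26.9693
Denominator Σ(z_t−z̄)² = 108.1556
r_3 = -26.9693 / 108.1556 = -0.249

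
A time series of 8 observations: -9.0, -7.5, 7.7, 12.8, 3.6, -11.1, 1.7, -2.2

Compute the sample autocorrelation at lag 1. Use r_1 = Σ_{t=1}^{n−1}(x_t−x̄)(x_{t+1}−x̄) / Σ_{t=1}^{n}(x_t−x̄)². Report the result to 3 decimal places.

Mean x̄ = (-9.0 − 7.5 + 7.7 + 12.8 + 3.6 − 11.1 + 1.7 − 2.2)/8 = -0.5000
Deviations from mean: -8.5000, -7.0000, 8.2000, 13.3000, 4.1000, -10.6000, 2.2000, -1.7000
Numerator Σ_{t=1}^{7}(x_t−x̄)(x_{t+1}−x̄) = 95.1700
Denominator Σ(x_t−x̄)² = 502.2800
r_1 = 95.1700 / 502.2800 = 0.189

0.189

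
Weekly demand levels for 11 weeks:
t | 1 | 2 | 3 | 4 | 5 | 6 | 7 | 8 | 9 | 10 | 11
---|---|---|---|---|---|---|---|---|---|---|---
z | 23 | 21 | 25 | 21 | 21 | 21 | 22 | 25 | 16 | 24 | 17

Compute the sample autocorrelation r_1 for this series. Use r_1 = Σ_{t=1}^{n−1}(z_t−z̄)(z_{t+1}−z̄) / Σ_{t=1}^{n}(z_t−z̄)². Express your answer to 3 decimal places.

-0.548

Mean z̄ = (23 + 21 + 25 + 21 + 21 + 21 + 22 + 25 + 16 + 24 + 17)/11 = 21.4545
Numerator Σ_{t=1}^{10}(z_t−z̄)(z_{t+1}−z̄) = -46.3884
Denominator Σ(z_t−z̄)² = 84.7273
r_1 = -46.3884 / 84.7273 = -0.548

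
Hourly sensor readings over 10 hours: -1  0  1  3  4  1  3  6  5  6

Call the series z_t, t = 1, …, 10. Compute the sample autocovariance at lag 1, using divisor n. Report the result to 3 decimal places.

2.776

Mean z̄ = (-1 + 0 + 1 + 3 + 4 + 1 + 3 + 6 + 5 + 6)/10 = 2.8000
Σ_{t=1}^{9}(z_t−z̄)(z_{t+1}−z̄) = 27.7600
γ_1 = 27.7600 / 10 = 2.776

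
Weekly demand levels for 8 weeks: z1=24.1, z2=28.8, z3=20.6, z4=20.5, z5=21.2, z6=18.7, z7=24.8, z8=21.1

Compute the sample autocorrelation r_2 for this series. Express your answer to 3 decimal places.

-0.047

Mean z̄ = (24.1 + 28.8 + 20.6 + 20.5 + 21.2 + 18.7 + 24.8 + 21.1)/8 = 22.4750
Deviations from mean: 1.6250, 6.3250, -1.8750, -1.9750, -1.2750, -3.7750, 2.3250, -1.3750
Numerator Σ_{t=1}^{6}(z_t−z̄)(z_{t+2}−z̄) = -3.4663
Denominator Σ(z_t−z̄)² = 73.2350
r_2 = -3.4663 / 73.2350 = -0.047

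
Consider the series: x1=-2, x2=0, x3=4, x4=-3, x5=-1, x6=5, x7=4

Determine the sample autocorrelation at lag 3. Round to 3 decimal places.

Mean x̄ = (-2 + 0 + 4 − 3 − 1 + 5 + 4)/7 = 1.0000
Deviations from mean: -3.0000, -1.0000, 3.0000, -4.0000, -2.0000, 4.0000, 3.0000
Σ(x_t−x̄)(x_{t+3}−x̄) = (12.0000) + (2.0000) + (12.0000) + (-12.0000) = 14.0000
Denominator Σ(x_t−x̄)² = 64.0000
r_3 = 14.0000 / 64.0000 = 0.219

0.219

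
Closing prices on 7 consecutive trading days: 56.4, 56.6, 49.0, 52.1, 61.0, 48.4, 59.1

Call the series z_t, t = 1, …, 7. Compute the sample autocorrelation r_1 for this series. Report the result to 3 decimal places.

-0.532

Mean z̄ = (56.4 + 56.6 + 49.0 + 52.1 + 61.0 + 48.4 + 59.1)/7 = 54.6571
Σ(z_t−z̄)(z_{t+1}−z̄) = (3.3861) + (-10.9910) + (14.4661) + (-16.2196) + (-39.6882) + (-27.7996) = -76.8461
Denominator Σ(z_t−z̄)² = 144.4771
r_1 = -76.8461 / 144.4771 = -0.532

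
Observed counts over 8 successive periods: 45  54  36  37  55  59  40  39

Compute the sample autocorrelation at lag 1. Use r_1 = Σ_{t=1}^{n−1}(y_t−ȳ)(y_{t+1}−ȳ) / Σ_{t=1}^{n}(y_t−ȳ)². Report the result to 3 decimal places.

Mean ȳ = (45 + 54 + 36 + 37 + 55 + 59 + 40 + 39)/8 = 45.6250
Deviations from mean: -0.6250, 8.3750, -9.6250, -8.6250, 9.3750, 13.3750, -5.6250, -6.6250
Σ(y_t−ȳ)(y_{t+1}−ȳ) = (-5.2344) + (-80.6094) + (83.0156) + (-80.8594) + (125.3906) + (-75.2344) + (37.2656) = 3.7344
Denominator Σ(y_t−ȳ)² = 579.8750
r_1 = 3.7344 / 579.8750 = 0.006

0.006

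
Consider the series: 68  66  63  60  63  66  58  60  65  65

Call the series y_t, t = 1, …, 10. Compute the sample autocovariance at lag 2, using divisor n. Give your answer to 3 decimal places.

-4.012

Mean ȳ = (68 + 66 + 63 + 60 + 63 + 66 + 58 + 60 + 65 + 65)/10 = 63.4000
Σ_{t=1}^{8}(y_t−ȳ)(y_{t+2}−ȳ) = -40.1200
γ_2 = -40.1200 / 10 = -4.012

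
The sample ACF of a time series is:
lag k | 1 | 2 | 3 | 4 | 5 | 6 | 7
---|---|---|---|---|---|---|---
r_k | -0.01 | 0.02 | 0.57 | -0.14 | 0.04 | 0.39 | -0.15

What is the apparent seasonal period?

The largest autocorrelation is r_3 = 0.57, with a weaker echo at lag 6 (0.39); the remaining lags stay at or below 0.04.
The dominant spike at lag 3 indicates a seasonal period of 3.

3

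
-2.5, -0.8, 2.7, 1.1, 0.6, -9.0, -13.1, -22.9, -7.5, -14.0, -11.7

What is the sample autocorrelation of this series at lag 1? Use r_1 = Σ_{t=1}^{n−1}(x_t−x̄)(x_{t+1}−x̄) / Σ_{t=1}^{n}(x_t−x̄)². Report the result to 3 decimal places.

Mean x̄ = (-2.5 − 0.8 + 2.7 + 1.1 + 0.6 − 9.0 − 13.1 − 22.9 − 7.5 − 14.0 − 11.7)/11 = -7.0091
Numerator Σ_{t=1}^{10}(x_t−x̄)(x_{t+1}−x̄) = 366.5108
Denominator Σ(x_t−x̄)² = 641.5091
r_1 = 366.5108 / 641.5091 = 0.571

0.571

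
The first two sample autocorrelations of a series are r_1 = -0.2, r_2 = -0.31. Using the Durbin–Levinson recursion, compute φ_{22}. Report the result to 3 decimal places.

φ_{22} = (r_2 − r_1²) / (1 − r_1²)
r_1² = (-0.2)² = 0.04
Numerator = -0.31 − 0.0400 = -0.3500; denominator = 1 − 0.0400 = 0.9600
φ_{22} = -0.3500 / 0.9600 = -0.365

-0.365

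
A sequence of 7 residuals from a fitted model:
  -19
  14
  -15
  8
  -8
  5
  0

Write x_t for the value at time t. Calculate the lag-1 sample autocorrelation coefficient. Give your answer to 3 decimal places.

Mean x̄ = (-19 + 14 − 15 + 8 − 8 + 5 + 0)/7 = -2.1429
Deviations from mean: -16.8571, 16.1429, -12.8571, 10.1429, -5.8571, 7.1429, 2.1429
Σ(x_t−x̄)(x_{t+1}−x̄) = (-272.1224) + (-207.5510) + (-130.4082) + (-59.4082) + (-41.8367) + (15.3061) = -696.0204
Denominator Σ(x_t−x̄)² = 902.8571
r_1 = -696.0204 / 902.8571 = -0.771

-0.771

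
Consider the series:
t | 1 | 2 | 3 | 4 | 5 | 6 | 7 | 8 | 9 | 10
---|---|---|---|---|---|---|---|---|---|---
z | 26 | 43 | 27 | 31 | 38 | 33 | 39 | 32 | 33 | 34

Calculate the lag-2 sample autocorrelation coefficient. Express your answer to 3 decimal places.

0.077

Mean z̄ = (26 + 43 + 27 + 31 + 38 + 33 + 39 + 32 + 33 + 34)/10 = 33.6000
Numerator Σ_{t=1}^{8}(z_t−z̄)(z_{t+2}−z̄) = 19.0800
Denominator Σ(z_t−z̄)² = 248.4000
r_2 = 19.0800 / 248.4000 = 0.077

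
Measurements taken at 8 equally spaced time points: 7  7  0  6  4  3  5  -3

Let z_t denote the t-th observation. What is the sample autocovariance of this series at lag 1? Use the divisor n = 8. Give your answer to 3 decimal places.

-2.346

Mean z̄ = (7 + 7 + 0 + 6 + 4 + 3 + 5 − 3)/8 = 3.6250
Σ_{t=1}^{7}(z_t−z̄)(z_{t+1}−z̄) = -18.7656
γ_1 = -18.7656 / 8 = -2.346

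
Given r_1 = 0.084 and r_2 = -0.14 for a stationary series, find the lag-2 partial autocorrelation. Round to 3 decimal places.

φ_{22} = (r_2 − r_1²) / (1 − r_1²)
r_1² = (0.084)² = 0.007056
Numerator = -0.14 − 0.0071 = -0.1471; denominator = 1 − 0.0071 = 0.9929
φ_{22} = -0.1471 / 0.9929 = -0.148

-0.148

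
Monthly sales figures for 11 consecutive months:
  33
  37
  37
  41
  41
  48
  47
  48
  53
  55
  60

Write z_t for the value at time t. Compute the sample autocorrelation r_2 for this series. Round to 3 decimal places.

Mean z̄ = (33 + 37 + 37 + 41 + 41 + 48 + 47 + 48 + 53 + 55 + 60)/11 = 45.4545
Numerator Σ_{t=1}^{9}(z_t−z̄)(z_{t+2}−z̄) = 314.5868
Denominator Σ(z_t−z̄)² = 712.7273
r_2 = 314.5868 / 712.7273 = 0.441

0.441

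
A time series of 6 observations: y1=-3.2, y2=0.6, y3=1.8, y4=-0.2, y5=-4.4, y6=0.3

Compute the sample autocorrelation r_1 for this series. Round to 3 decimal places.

-0.146

Mean ȳ = (-3.2 + 0.6 + 1.8 − 0.2 − 4.4 + 0.3)/6 = -0.8500
Deviations from mean: -2.3500, 1.4500, 2.6500, 0.6500, -3.5500, 1.1500
Σ(y_t−ȳ)(y_{t+1}−ȳ) = (-3.4075) + (3.8425) + (1.7225) + (-2.3075) + (-4.0825) = -4.2325
Denominator Σ(y_t−ȳ)² = 28.9950
r_1 = -4.2325 / 28.9950 = -0.146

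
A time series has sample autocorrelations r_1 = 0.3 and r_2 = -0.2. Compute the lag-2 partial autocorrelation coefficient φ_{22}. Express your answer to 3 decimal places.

φ_{22} = (r_2 − r_1²) / (1 − r_1²)
r_1² = (0.3)² = 0.09
Numerator = -0.2 − 0.0900 = -0.2900; denominator = 1 − 0.0900 = 0.9100
φ_{22} = -0.2900 / 0.9100 = -0.319

-0.319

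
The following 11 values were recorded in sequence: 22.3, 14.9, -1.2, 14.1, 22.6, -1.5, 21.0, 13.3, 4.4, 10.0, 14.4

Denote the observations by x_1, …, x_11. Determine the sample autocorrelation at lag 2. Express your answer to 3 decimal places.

-0.417

Mean x̄ = (22.3 + 14.9 − 1.2 + 14.1 + 22.6 − 1.5 + 21.0 + 13.3 + 4.4 + 10.0 + 14.4)/11 = 12.2091
Numerator Σ_{t=1}^{9}(x_t−x̄)(x_{t+2}−x̄) = -307.2547
Denominator Σ(x_t−x̄)² = 737.4891
r_2 = -307.2547 / 737.4891 = -0.417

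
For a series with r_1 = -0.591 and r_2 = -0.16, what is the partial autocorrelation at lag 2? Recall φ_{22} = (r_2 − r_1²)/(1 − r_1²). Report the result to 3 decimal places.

φ_{22} = (r_2 − r_1²) / (1 − r_1²)
r_1² = (-0.591)² = 0.349281
Numerator = -0.16 − 0.3493 = -0.5093; denominator = 1 − 0.3493 = 0.6507
φ_{22} = -0.5093 / 0.6507 = -0.783

-0.783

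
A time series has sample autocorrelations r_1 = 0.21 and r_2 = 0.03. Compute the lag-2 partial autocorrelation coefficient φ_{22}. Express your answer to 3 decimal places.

-0.015

φ_{22} = (r_2 − r_1²) / (1 − r_1²)
r_1² = (0.21)² = 0.0441
Numerator = 0.03 − 0.0441 = -0.0141; denominator = 1 − 0.0441 = 0.9559
φ_{22} = -0.0141 / 0.9559 = -0.015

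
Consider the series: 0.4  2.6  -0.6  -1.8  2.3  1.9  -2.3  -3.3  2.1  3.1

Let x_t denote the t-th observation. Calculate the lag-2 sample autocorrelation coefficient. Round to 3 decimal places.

Mean x̄ = (0.4 + 2.6 − 0.6 − 1.8 + 2.3 + 1.9 − 2.3 − 3.3 + 2.1 + 3.1)/10 = 0.4400
Numerator Σ_{t=1}^{8}(x_t−x̄)(x_{t+2}−x̄) = -35.0552
Denominator Σ(x_t−x̄)² = 47.6840
r_2 = -35.0552 / 47.6840 = -0.735

-0.735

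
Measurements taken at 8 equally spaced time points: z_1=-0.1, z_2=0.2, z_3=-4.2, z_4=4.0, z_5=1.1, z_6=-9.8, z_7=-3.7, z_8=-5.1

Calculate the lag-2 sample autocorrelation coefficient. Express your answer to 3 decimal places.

Mean z̄ = (-0.1 + 0.2 − 4.2 + 4.0 + 1.1 − 9.8 − 3.7 − 5.1)/8 = -2.2000
Deviations from mean: 2.1000, 2.4000, -2.0000, 6.2000, 3.3000, -7.6000, -1.5000, -2.9000
Σ(z_t−z̄)(z_{t+2}−z̄) = (-4.2000) + (14.8800) + (-6.6000) + (-47.1200) + (-4.9500) + (22.0400) = -25.9500
Denominator Σ(z_t−z̄)² = 131.9200
r_2 = -25.9500 / 131.9200 = -0.197

-0.197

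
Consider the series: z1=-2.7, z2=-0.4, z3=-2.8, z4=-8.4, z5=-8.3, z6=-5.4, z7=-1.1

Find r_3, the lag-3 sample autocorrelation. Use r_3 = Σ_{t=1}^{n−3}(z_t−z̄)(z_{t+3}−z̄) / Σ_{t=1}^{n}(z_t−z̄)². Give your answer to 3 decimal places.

Mean z̄ = (-2.7 − 0.4 − 2.8 − 8.4 − 8.3 − 5.4 − 1.1)/7 = -4.1571
Numerator Σ_{t=1}^{4}(z_t−z̄)(z_{t+3}−z̄) = -36.4055
Denominator Σ(z_t−z̄)² = 64.1371
r_3 = -36.4055 / 64.1371 = -0.568

-0.568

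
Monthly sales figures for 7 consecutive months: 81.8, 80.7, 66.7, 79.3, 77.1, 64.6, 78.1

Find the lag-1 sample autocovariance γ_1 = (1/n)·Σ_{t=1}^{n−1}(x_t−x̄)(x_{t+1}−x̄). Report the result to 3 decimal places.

-12.343

Mean x̄ = (81.8 + 80.7 + 66.7 + 79.3 + 77.1 + 64.6 + 78.1)/7 = 75.4714
Deviations: 6.3286, 5.2286, -8.7714, 3.8286, 1.6286, -10.8714, 2.6286
Σ_{t=1}^{6}(x_t−x̄)(x_{t+1}−x̄) = -86.4008
γ_1 = -86.4008 / 7 = -12.343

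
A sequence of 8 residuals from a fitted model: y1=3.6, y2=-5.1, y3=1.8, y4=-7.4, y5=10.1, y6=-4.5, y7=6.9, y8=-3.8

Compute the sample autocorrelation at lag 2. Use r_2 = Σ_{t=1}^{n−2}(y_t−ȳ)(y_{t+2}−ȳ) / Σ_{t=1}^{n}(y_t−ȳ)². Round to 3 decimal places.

0.649

Mean ȳ = (3.6 − 5.1 + 1.8 − 7.4 + 10.1 − 4.5 + 6.9 − 3.8)/8 = 0.2000
Deviations from mean: 3.4000, -5.3000, 1.6000, -7.6000, 9.9000, -4.7000, 6.7000, -4.0000
Σ(y_t−ȳ)(y_{t+2}−ȳ) = (5.4400) + (40.2800) + (15.8400) + (35.7200) + (66.3300) + (18.8000) = 182.4100
Denominator Σ(y_t−ȳ)² = 280.9600
r_2 = 182.4100 / 280.9600 = 0.649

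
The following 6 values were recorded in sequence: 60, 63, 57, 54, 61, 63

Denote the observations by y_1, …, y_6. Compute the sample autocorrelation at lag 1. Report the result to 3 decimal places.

Mean ȳ = (60 + 63 + 57 + 54 + 61 + 63)/6 = 59.6667
Deviations from mean: 0.3333, 3.3333, -2.6667, -5.6667, 1.3333, 3.3333
Σ(y_t−ȳ)(y_{t+1}−ȳ) = (1.1111) + (-8.8889) + (15.1111) + (-7.5556) + (4.4444) = 4.2222
Denominator Σ(y_t−ȳ)² = 63.3333
r_1 = 4.2222 / 63.3333 = 0.067

0.067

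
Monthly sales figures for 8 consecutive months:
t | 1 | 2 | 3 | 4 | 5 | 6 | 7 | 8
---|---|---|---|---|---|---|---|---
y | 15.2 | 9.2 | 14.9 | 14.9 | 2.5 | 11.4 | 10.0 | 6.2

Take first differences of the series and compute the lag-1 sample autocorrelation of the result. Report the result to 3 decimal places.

First differences Δy: -6.0, 5.7, 0.0, -12.4, 8.9, -1.4, -3.8
Mean of differences = -1.2857
Numerator Σ(Δy_t−Δȳ)(Δy_{t+1}−Δȳ) = -152.3245
Denominator Σ(Δy_t−Δȳ)² = 306.2886
r_1(Δy) = -152.3245 / 306.2886 = -0.497

-0.497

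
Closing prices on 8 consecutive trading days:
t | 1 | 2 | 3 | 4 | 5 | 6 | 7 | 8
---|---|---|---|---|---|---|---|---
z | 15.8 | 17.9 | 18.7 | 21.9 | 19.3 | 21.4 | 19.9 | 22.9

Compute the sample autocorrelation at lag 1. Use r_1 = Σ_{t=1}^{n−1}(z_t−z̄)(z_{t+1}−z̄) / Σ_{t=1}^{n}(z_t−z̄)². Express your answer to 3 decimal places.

Mean z̄ = (15.8 + 17.9 + 18.7 + 21.9 + 19.3 + 21.4 + 19.9 + 22.9)/8 = 19.7250
Deviations from mean: -3.9250, -1.8250, -1.0250, 2.1750, -0.4250, 1.6750, 0.1750, 3.1750
Numerator Σ_{t=1}^{7}(z_t−z̄)(z_{t+1}−z̄) = 6.0169
Denominator Σ(z_t−z̄)² = 37.6150
r_1 = 6.0169 / 37.6150 = 0.160

0.160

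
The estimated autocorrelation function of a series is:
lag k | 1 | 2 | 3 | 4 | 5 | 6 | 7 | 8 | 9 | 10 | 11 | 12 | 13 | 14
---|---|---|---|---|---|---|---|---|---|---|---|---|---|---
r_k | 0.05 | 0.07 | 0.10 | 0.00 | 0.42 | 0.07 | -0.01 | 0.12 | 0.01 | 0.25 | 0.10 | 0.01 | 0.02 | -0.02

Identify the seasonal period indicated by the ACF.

5

The largest autocorrelation is r_5 = 0.42, with a weaker echo at lag 10 (0.25); the remaining lags stay at or below 0.12.
The dominant spike at lag 5 indicates a seasonal period of 5.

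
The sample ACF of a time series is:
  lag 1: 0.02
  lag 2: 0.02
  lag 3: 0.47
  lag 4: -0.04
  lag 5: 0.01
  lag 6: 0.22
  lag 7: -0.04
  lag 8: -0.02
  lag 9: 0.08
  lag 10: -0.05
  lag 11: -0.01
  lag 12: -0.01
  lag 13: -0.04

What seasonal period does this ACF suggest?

The largest autocorrelation is r_3 = 0.47, with a weaker echo at lag 6 (0.22); the remaining lags stay at or below 0.08.
The dominant spike at lag 3 indicates a seasonal period of 3.

3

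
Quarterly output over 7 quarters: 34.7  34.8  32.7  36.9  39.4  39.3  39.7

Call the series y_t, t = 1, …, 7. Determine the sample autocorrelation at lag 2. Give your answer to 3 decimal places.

0.118

Mean ȳ = (34.7 + 34.8 + 32.7 + 36.9 + 39.4 + 39.3 + 39.7)/7 = 36.7857
Deviations from mean: -2.0857, -1.9857, -4.0857, 0.1143, 2.6143, 2.5143, 2.9143
Σ(y_t−ȳ)(y_{t+2}−ȳ) = (8.5216) + (-0.2269) + (-10.6812) + (0.2873) + (7.6188) = 5.5196
Denominator Σ(y_t−ȳ)² = 46.6486
r_2 = 5.5196 / 46.6486 = 0.118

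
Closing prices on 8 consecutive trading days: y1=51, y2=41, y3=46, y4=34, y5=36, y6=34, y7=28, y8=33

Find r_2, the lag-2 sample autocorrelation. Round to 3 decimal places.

0.327

Mean ȳ = (51 + 41 + 46 + 34 + 36 + 34 + 28 + 33)/8 = 37.8750
Deviations from mean: 13.1250, 3.1250, 8.1250, -3.8750, -1.8750, -3.8750, -9.8750, -4.8750
Σ(y_t−ȳ)(y_{t+2}−ȳ) = (106.6406) + (-12.1094) + (-15.2344) + (15.0156) + (18.5156) + (18.8906) = 131.7188
Denominator Σ(y_t−ȳ)² = 402.8750
r_2 = 131.7188 / 402.8750 = 0.327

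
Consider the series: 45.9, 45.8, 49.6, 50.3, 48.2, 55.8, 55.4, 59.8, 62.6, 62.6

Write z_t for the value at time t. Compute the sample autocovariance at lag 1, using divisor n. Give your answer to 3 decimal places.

Mean z̄ = (45.9 + 45.8 + 49.6 + 50.3 + 48.2 + 55.8 + 55.4 + 59.8 + 62.6 + 62.6)/10 = 53.6000
Σ_{t=1}^{9}(z_t−z̄)(z_{t+1}−z̄) = 262.3200
γ_1 = 262.3200 / 10 = 26.232

26.232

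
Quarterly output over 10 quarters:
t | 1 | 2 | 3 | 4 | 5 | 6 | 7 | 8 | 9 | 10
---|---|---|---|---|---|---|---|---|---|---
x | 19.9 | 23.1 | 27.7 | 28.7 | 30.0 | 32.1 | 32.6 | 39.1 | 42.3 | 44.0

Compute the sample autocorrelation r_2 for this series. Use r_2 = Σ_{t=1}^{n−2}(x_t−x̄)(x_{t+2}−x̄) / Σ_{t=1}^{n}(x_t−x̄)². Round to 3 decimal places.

0.322

Mean x̄ = (19.9 + 23.1 + 27.7 + 28.7 + 30.0 + 32.1 + 32.6 + 39.1 + 42.3 + 44.0)/10 = 31.9500
Numerator Σ_{t=1}^{8}(x_t−x̄)(x_{t+2}−x̄) = 180.4650
Denominator Σ(x_t−x̄)² = 559.8450
r_2 = 180.4650 / 559.8450 = 0.322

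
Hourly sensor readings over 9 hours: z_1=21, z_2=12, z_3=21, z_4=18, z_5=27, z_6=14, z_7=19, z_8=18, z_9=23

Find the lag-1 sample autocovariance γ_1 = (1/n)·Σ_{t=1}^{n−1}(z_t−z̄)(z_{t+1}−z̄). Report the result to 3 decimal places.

-9.018

Mean z̄ = (21 + 12 + 21 + 18 + 27 + 14 + 19 + 18 + 23)/9 = 19.2222
Σ_{t=1}^{8}(z_t−z̄)(z_{t+1}−z̄) = -81.1605
γ_1 = -81.1605 / 9 = -9.018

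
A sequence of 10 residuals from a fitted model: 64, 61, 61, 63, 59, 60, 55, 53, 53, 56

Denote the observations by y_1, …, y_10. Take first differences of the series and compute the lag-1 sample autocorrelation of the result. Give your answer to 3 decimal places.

First differences Δy: -3, 0, 2, -4, 1, -5, -2, 0, 3
Mean of differences = -0.8889
Numerator Σ(Δy_t−Δȳ)(Δy_{t+1}−Δȳ) = -14.9012
Denominator Σ(Δy_t−Δȳ)² = 60.8889
r_1(Δy) = -14.9012 / 60.8889 = -0.245

-0.245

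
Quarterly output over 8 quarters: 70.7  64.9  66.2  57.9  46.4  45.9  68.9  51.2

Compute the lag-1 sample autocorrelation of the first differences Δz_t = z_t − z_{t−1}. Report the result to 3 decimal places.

-0.324

First differences Δz: -5.8, 1.3, -8.3, -11.5, -0.5, 23.0, -17.7
Mean of differences = -2.7857
Numerator Σ(Δz_t−Δz̄)(Δz_{t+1}−Δz̄) = -332.3473
Denominator Σ(Δz_t−Δz̄)² = 1024.6886
r_1(Δz) = -332.3473 / 1024.6886 = -0.324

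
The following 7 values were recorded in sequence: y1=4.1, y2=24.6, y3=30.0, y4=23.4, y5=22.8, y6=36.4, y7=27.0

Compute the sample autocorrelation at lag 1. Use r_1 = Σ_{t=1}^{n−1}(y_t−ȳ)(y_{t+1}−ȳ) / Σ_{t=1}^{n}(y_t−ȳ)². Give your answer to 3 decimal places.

Mean ȳ = (4.1 + 24.6 + 30.0 + 23.4 + 22.8 + 36.4 + 27.0)/7 = 24.0429
Deviations from mean: -19.9429, 0.5571, 5.9571, -0.6429, -1.2429, 12.3571, 2.9571
Numerator Σ_{t=1}^{6}(y_t−ȳ)(y_{t+1}−ȳ) = 10.3610
Denominator Σ(y_t−ȳ)² = 596.9171
r_1 = 10.3610 / 596.9171 = 0.017

0.017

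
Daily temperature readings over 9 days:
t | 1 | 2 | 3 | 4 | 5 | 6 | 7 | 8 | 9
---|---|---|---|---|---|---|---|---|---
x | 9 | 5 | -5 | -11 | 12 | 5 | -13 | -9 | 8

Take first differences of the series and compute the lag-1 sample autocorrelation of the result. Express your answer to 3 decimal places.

-0.058

First differences Δx: -4, -10, -6, 23, -7, -18, 4, 17
Mean of differences = -0.1250
Numerator Σ(Δx_t−Δx̄)(Δx_{t+1}−Δx̄) = -78.7656
Denominator Σ(Δx_t−Δx̄)² = 1358.8750
r_1(Δx) = -78.7656 / 1358.8750 = -0.058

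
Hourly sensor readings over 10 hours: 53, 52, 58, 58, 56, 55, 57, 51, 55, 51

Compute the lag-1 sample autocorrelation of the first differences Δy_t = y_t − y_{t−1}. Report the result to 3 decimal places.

First differences Δy: -1, 6, 0, -2, -1, 2, -6, 4, -4
Mean of differences = -0.2222
Numerator Σ(Δy_t−Δȳ)(Δy_{t+1}−Δȳ) = -57.3827
Denominator Σ(Δy_t−Δȳ)² = 113.5556
r_1(Δy) = -57.3827 / 113.5556 = -0.505

-0.505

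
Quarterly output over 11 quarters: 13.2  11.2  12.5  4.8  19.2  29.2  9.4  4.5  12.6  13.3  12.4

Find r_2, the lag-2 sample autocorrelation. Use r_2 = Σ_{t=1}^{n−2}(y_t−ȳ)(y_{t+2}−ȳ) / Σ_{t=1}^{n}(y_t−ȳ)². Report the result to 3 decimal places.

Mean ȳ = (13.2 + 11.2 + 12.5 + 4.8 + 19.2 + 29.2 + 9.4 + 4.5 + 12.6 + 13.3 + 12.4)/11 = 12.9364
Numerator Σ_{t=1}^{9}(y_t−ȳ)(y_{t+2}−ȳ) = -282.1017
Denominator Σ(y_t−ȳ)² = 457.4255
r_2 = -282.1017 / 457.4255 = -0.617

-0.617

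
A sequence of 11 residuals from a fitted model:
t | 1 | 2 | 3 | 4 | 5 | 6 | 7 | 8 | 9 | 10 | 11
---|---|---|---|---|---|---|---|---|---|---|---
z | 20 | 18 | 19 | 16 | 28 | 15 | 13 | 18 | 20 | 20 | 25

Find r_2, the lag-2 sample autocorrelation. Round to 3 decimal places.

-0.192

Mean z̄ = (20 + 18 + 19 + 16 + 28 + 15 + 13 + 18 + 20 + 20 + 25)/11 = 19.2727
Numerator Σ_{t=1}^{9}(z_t−z̄)(z_{t+2}−z̄) = -35.0579
Denominator Σ(z_t−z̄)² = 182.1818
r_2 = -35.0579 / 182.1818 = -0.192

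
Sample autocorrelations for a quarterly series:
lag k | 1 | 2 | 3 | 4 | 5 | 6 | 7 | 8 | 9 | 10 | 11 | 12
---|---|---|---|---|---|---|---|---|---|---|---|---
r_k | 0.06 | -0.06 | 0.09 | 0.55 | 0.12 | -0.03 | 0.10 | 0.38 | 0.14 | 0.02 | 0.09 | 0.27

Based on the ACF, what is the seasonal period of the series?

The largest autocorrelation is r_4 = 0.55, with weaker echoes at lags 8 (0.38) and 12 (0.27); the remaining lags stay at or below 0.14.
The dominant spike at lag 4 indicates a seasonal period of 4.

4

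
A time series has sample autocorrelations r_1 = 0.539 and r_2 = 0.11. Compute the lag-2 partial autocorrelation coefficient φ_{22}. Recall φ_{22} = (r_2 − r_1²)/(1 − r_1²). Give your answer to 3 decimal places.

φ_{22} = (r_2 − r_1²) / (1 − r_1²)
r_1² = (0.539)² = 0.290521
Numerator = 0.11 − 0.2905 = -0.1805; denominator = 1 − 0.2905 = 0.7095
φ_{22} = -0.1805 / 0.7095 = -0.254

-0.254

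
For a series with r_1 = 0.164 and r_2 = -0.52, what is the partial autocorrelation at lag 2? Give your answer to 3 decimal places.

-0.562

φ_{22} = (r_2 − r_1²) / (1 − r_1²)
r_1² = (0.164)² = 0.026896
Numerator = -0.52 − 0.0269 = -0.5469; denominator = 1 − 0.0269 = 0.9731
φ_{22} = -0.5469 / 0.9731 = -0.562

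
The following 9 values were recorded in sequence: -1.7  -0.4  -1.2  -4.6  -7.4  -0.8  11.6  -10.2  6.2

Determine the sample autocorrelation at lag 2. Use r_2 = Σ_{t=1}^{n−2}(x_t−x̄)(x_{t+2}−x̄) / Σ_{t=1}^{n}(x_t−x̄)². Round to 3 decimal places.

0.019

Mean x̄ = (-1.7 − 0.4 − 1.2 − 4.6 − 7.4 − 0.8 + 11.6 − 10.2 + 6.2)/9 = -0.9444
Numerator Σ_{t=1}^{7}(x_t−x̄)(x_{t+2}−x̄) = 6.6294
Denominator Σ(x_t−x̄)² = 350.0622
r_2 = 6.6294 / 350.0622 = 0.019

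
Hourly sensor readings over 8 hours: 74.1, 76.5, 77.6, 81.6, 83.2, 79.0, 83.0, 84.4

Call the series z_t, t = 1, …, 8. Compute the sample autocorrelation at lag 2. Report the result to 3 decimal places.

0.048

Mean z̄ = (74.1 + 76.5 + 77.6 + 81.6 + 83.2 + 79.0 + 83.0 + 84.4)/8 = 79.9250
Deviations from mean: -5.8250, -3.4250, -2.3250, 1.6750, 3.2750, -0.9250, 3.0750, 4.4750
Numerator Σ_{t=1}^{6}(z_t−z̄)(z_{t+2}−z̄) = 4.5738
Denominator Σ(z_t−z̄)² = 94.9350
r_2 = 4.5738 / 94.9350 = 0.048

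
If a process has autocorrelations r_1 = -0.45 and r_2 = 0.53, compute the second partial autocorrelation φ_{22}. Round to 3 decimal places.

0.411

φ_{22} = (r_2 − r_1²) / (1 − r_1²)
r_1² = (-0.45)² = 0.2025
Numerator = 0.53 − 0.2025 = 0.3275; denominator = 1 − 0.2025 = 0.7975
φ_{22} = 0.3275 / 0.7975 = 0.411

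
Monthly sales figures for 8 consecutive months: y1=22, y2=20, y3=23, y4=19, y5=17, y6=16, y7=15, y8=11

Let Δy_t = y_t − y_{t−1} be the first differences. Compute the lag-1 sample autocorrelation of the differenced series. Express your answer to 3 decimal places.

First differences Δy: -2, 3, -4, -2, -1, -1, -4
Mean of differences = -1.5714
Numerator Σ(Δy_t−Δȳ)(Δy_{t+1}−Δȳ) = -13.3265
Denominator Σ(Δy_t−Δȳ)² = 33.7143
r_1(Δy) = -13.3265 / 33.7143 = -0.395

-0.395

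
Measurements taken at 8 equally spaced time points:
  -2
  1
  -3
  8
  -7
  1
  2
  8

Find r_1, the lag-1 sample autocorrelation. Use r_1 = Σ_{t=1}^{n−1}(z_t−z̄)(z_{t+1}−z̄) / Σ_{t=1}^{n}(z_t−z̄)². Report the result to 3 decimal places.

-0.410

Mean z̄ = (-2 + 1 − 3 + 8 − 7 + 1 + 2 + 8)/8 = 1.0000
Deviations from mean: -3.0000, 0.0000, -4.0000, 7.0000, -8.0000, 0.0000, 1.0000, 7.0000
Σ(z_t−z̄)(z_{t+1}−z̄) = (0.0000) + (0.0000) + (-28.0000) + (-56.0000) + (0.0000) + (0.0000) + (7.0000) = -77.0000
Denominator Σ(z_t−z̄)² = 188.0000
r_1 = -77.0000 / 188.0000 = -0.410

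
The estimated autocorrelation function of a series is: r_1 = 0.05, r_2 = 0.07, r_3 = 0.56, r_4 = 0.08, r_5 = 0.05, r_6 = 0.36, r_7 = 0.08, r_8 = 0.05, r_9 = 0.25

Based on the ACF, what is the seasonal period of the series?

The largest autocorrelation is r_3 = 0.56, with weaker echoes at lags 6 (0.36) and 9 (0.25); the remaining lags stay at or below 0.08.
The dominant spike at lag 3 indicates a seasonal period of 3.

3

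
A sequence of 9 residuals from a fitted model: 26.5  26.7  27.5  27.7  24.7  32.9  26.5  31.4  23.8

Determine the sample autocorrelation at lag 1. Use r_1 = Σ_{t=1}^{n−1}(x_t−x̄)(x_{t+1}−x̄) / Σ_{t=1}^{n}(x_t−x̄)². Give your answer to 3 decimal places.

Mean x̄ = (26.5 + 26.7 + 27.5 + 27.7 + 24.7 + 32.9 + 26.5 + 31.4 + 23.8)/9 = 27.5222
Numerator Σ_{t=1}^{8}(x_t−x̄)(x_{t+1}−x̄) = -38.7194
Denominator Σ(x_t−x̄)² = 68.5756
r_1 = -38.7194 / 68.5756 = -0.565

-0.565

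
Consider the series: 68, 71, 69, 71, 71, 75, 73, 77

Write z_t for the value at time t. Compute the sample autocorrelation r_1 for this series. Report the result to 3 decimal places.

Mean z̄ = (68 + 71 + 69 + 71 + 71 + 75 + 73 + 77)/8 = 71.8750
Deviations from mean: -3.8750, -0.8750, -2.8750, -0.8750, -0.8750, 3.1250, 1.1250, 5.1250
Σ(z_t−z̄)(z_{t+1}−z̄) = (3.3906) + (2.5156) + (2.5156) + (0.7656) + (-2.7344) + (3.5156) + (5.7656) = 15.7344
Denominator Σ(z_t−z̄)² = 62.8750
r_1 = 15.7344 / 62.8750 = 0.250

0.250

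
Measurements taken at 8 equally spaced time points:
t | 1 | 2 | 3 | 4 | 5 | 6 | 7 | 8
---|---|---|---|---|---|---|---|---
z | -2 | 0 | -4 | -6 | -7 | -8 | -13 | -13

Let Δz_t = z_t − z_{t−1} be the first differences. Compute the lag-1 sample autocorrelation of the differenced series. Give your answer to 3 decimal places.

First differences Δz: 2, -4, -2, -1, -1, -5, 0
Mean of differences = -1.5714
Numerator Σ(Δz_t−Δz̄)(Δz_{t+1}−Δz̄) = -14.8980
Denominator Σ(Δz_t−Δz̄)² = 33.7143
r_1(Δz) = -14.8980 / 33.7143 = -0.442

-0.442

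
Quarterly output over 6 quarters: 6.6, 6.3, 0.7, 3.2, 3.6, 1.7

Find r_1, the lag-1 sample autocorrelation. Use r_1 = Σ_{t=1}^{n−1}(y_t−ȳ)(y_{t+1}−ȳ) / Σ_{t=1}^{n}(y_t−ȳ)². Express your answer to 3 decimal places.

Mean ȳ = (6.6 + 6.3 + 0.7 + 3.2 + 3.6 + 1.7)/6 = 3.6833
Σ(y_t−ȳ)(y_{t+1}−ȳ) = (7.6319) + (-7.8064) + (1.4419) + (0.0403) + (0.1653) = 1.4731
Denominator Σ(y_t−ȳ)² = 28.4283
r_1 = 1.4731 / 28.4283 = 0.052

0.052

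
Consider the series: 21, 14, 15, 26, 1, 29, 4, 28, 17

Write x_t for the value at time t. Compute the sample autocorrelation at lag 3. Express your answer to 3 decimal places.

-0.293

Mean x̄ = (21 + 14 + 15 + 26 + 1 + 29 + 4 + 28 + 17)/9 = 17.2222
Numerator Σ_{t=1}^{6}(x_t−x̄)(x_{t+3}−x̄) = -234.2593
Denominator Σ(x_t−x̄)² = 799.5556
r_3 = -234.2593 / 799.5556 = -0.293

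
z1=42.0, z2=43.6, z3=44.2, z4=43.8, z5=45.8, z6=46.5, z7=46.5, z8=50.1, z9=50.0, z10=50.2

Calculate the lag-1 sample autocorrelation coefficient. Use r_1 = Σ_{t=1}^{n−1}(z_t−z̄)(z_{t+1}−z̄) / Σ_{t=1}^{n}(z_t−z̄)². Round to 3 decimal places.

Mean z̄ = (42.0 + 43.6 + 44.2 + 43.8 + 45.8 + 46.5 + 46.5 + 50.1 + 50.0 + 50.2)/10 = 46.2700
Numerator Σ_{t=1}^{9}(z_t−z̄)(z_{t+1}−z̄) = 52.9721
Denominator Σ(z_t−z̄)² = 80.1010
r_1 = 52.9721 / 80.1010 = 0.661

0.661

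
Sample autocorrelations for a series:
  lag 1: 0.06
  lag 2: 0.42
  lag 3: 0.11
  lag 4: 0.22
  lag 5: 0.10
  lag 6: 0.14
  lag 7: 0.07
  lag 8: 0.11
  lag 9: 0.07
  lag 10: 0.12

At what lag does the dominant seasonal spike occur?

The largest autocorrelation is r_2 = 0.42, with a weaker echo at lag 4 (0.22); the remaining lags stay at or below 0.14.
The dominant spike at lag 2 indicates a seasonal period of 2.

2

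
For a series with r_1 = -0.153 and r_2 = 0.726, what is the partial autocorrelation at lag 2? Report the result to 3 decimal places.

0.719

φ_{22} = (r_2 − r_1²) / (1 − r_1²)
r_1² = (-0.153)² = 0.023409
Numerator = 0.726 − 0.0234 = 0.7026; denominator = 1 − 0.0234 = 0.9766
φ_{22} = 0.7026 / 0.9766 = 0.719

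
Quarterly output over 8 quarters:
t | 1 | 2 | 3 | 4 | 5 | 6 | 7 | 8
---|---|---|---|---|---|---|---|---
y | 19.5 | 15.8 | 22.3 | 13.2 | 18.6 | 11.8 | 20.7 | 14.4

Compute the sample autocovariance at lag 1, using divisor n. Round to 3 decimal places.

-9.097

Mean ȳ = (19.5 + 15.8 + 22.3 + 13.2 + 18.6 + 11.8 + 20.7 + 14.4)/8 = 17.0375
Deviations: 2.4625, -1.2375, 5.2625, -3.8375, 1.5625, -5.2375, 3.6625, -2.6375
Σ_{t=1}^{7}(y_t−ȳ)(y_{t+1}−ȳ) = -72.7764
γ_1 = -72.7764 / 8 = -9.097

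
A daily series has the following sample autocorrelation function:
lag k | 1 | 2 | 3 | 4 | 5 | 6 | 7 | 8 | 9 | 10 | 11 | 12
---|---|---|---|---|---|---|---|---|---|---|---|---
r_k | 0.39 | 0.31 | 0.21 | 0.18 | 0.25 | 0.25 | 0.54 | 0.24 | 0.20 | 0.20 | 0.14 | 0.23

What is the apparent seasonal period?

7

The largest autocorrelation is r_7 = 0.54; the remaining lags stay at or below 0.39. The elevated value at lag 1 (0.39), dropping to 0.31 at lag 2, reflects decaying short-term dependence rather than seasonality.
The dominant spike at lag 7 indicates a seasonal period of 7.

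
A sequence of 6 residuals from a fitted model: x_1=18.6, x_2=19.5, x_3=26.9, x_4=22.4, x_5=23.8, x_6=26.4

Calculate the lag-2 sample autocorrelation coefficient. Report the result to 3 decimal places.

Mean x̄ = (18.6 + 19.5 + 26.9 + 22.4 + 23.8 + 26.4)/6 = 22.9333
Deviations from mean: -4.3333, -3.4333, 3.9667, -0.5333, 0.8667, 3.4667
Numerator Σ_{t=1}^{4}(x_t−x̄)(x_{t+2}−x̄) = -13.7689
Denominator Σ(x_t−x̄)² = 59.3533
r_2 = -13.7689 / 59.3533 = -0.232

-0.232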